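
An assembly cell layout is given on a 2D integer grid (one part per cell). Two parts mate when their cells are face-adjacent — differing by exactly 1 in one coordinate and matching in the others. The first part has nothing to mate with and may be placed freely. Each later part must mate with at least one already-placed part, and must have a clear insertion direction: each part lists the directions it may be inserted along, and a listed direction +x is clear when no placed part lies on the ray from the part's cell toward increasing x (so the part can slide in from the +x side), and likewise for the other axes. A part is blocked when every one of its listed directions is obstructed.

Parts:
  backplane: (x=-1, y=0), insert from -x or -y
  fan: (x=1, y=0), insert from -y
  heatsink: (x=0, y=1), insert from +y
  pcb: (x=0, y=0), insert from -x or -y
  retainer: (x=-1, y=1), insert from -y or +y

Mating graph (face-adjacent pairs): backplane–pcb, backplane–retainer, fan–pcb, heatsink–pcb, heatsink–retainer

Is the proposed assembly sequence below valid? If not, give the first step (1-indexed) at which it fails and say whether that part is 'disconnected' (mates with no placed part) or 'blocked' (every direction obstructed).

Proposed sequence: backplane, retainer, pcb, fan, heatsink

1. backplane@(-1, 0) [-x clear] — {backplane}
2. retainer@(-1, 1) [+y clear] — {backplane, retainer}
3. pcb@(0, 0) [-y clear] — {backplane, pcb, retainer}
4. fan@(1, 0) [-y clear] — {backplane, fan, pcb, retainer}
5. heatsink@(0, 1) [+y clear] — {backplane, fan, heatsink, pcb, retainer}

Valid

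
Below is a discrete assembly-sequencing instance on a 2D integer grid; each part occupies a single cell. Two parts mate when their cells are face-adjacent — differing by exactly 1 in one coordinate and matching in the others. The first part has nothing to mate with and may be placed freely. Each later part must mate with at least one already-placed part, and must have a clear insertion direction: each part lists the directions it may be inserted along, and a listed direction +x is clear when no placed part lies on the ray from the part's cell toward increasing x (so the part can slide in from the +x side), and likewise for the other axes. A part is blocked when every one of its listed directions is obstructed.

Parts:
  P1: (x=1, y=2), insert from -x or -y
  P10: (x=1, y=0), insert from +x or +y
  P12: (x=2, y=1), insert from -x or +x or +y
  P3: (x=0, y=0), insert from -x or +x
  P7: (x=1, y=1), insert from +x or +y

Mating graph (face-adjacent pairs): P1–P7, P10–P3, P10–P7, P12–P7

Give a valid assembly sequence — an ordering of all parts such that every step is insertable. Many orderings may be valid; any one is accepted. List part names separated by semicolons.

P3; P10; P7; P12; P1

1. P3@(0, 0) [-x clear] — {P3}
2. P10@(1, 0) [+x clear] — {P10, P3}
3. P7@(1, 1) [+x clear] — {P10, P3, P7}
4. P12@(2, 1) [+x clear] — {P10, P12, P3, P7}
5. P1@(1, 2) [-x clear] — {P1, P10, P12, P3, P7}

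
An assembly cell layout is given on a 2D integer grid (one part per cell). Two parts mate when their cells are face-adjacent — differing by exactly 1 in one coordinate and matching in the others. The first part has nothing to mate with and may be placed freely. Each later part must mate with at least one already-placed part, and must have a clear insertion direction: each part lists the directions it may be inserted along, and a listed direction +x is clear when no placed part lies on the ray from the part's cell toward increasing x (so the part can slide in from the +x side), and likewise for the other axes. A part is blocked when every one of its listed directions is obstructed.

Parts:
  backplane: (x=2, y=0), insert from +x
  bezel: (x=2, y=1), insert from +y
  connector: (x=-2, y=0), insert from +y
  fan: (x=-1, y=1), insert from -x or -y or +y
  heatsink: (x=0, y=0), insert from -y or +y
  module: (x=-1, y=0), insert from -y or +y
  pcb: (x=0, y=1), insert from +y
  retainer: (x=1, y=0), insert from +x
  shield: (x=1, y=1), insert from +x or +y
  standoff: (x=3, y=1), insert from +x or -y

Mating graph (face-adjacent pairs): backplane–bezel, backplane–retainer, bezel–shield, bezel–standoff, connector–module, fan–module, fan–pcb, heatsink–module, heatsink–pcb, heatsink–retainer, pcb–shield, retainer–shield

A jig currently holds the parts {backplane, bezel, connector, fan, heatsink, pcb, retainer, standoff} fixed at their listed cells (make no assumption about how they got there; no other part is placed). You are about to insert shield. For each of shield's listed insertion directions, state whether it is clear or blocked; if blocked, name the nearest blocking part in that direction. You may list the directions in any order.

+x: blocked by bezel; +y: clear

+x: nearest on ray is bezel@(2, 1) ⇒ blocked
+y: ray from shield(1, 1) has no placed part ⇒ clear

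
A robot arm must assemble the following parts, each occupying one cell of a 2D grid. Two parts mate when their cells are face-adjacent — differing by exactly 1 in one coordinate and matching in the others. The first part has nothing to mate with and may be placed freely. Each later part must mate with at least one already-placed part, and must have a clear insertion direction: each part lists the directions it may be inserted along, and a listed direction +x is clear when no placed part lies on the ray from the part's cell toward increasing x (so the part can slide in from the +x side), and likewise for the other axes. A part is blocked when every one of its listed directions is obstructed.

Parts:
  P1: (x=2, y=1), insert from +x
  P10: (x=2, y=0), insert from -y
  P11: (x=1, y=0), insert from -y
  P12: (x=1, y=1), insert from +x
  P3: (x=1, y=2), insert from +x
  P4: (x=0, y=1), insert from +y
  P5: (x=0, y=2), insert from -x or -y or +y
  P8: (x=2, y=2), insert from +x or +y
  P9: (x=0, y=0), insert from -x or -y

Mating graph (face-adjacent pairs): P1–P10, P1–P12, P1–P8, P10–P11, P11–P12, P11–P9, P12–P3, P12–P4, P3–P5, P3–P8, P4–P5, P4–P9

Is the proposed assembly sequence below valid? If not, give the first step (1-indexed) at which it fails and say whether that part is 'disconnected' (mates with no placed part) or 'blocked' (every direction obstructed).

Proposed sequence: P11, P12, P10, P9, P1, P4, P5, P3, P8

Valid

1. P11@(1, 0) [-y clear] — {P11}
2. P12@(1, 1) [+x clear] — {P11, P12}
3. P10@(2, 0) [-y clear] — {P10, P11, P12}
4. P9@(0, 0) [-x clear] — {P10, P11, P12, P9}
5. P1@(2, 1) [+x clear] — {P1, P10, P11, P12, P9}
6. P4@(0, 1) [+y clear] — {P1, P10, P11, P12, P4, P9}
7. P5@(0, 2) [-x clear] — {P1, P10, P11, P12, P4, P5, P9}
8. P3@(1, 2) [+x clear] — {P1, P10, P11, P12, P3, P4, P5, P9}
9. P8@(2, 2) [+x clear] — {P1, P10, P11, P12, P3, P4, P5, P8, P9}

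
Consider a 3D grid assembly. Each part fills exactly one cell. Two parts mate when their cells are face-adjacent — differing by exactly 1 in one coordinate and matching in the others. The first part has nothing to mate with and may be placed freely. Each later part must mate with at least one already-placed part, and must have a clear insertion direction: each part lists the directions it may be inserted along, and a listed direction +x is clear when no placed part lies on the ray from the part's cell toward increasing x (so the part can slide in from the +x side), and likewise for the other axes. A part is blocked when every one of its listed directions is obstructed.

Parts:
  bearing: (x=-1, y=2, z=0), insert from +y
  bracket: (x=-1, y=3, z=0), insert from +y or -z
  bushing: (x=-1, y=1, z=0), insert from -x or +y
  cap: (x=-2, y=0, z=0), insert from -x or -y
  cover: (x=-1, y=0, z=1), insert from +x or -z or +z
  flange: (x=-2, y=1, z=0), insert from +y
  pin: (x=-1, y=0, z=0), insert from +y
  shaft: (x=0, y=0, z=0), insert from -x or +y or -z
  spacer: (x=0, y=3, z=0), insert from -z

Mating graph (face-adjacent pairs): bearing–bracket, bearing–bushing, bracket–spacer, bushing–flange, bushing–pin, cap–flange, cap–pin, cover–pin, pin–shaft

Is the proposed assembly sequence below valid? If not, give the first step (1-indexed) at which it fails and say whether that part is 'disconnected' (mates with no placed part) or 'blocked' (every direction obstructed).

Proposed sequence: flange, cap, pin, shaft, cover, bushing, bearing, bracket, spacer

1. flange@(-2, 1, 0) [+y clear] — {flange}
2. cap@(-2, 0, 0) [-x clear] — {cap, flange}
3. pin@(-1, 0, 0) [+y clear] — {cap, flange, pin}
4. shaft@(0, 0, 0) [+y clear] — {cap, flange, pin, shaft}
5. cover@(-1, 0, 1) [+x clear] — {cap, cover, flange, pin, shaft}
6. bushing@(-1, 1, 0) [+y clear] — {bushing, cap, cover, flange, pin, shaft}
7. bearing@(-1, 2, 0) [+y clear] — {bearing, bushing, cap, cover, flange, pin, shaft}
8. bracket@(-1, 3, 0) [+y clear] — {bearing, bracket, bushing, cap, cover, flange, pin, shaft}
9. spacer@(0, 3, 0) [-z clear] — {bearing, bracket, bushing, cap, cover, flange, pin, shaft, spacer}

Valid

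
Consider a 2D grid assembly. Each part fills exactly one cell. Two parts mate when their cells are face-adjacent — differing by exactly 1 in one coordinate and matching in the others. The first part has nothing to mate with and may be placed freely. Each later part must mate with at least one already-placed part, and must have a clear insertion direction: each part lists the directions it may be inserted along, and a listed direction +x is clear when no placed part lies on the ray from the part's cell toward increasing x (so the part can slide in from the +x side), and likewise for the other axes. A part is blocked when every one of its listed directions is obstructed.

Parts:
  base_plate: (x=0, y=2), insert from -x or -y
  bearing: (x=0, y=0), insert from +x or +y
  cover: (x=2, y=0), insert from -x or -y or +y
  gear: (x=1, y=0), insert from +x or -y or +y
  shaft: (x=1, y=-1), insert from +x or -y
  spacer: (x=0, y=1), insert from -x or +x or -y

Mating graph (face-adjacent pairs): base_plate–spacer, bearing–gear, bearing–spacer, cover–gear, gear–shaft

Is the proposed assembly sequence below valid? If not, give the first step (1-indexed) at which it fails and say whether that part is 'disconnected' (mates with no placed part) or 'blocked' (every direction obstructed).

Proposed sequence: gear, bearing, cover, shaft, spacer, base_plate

Valid

1. gear@(1, 0) [+x clear] — {gear}
2. bearing@(0, 0) [+y clear] — {bearing, gear}
3. cover@(2, 0) [-y clear] — {bearing, cover, gear}
4. shaft@(1, -1) [+x clear] — {bearing, cover, gear, shaft}
5. spacer@(0, 1) [-x clear] — {bearing, cover, gear, shaft, spacer}
6. base_plate@(0, 2) [-x clear] — {base_plate, bearing, cover, gear, shaft, spacer}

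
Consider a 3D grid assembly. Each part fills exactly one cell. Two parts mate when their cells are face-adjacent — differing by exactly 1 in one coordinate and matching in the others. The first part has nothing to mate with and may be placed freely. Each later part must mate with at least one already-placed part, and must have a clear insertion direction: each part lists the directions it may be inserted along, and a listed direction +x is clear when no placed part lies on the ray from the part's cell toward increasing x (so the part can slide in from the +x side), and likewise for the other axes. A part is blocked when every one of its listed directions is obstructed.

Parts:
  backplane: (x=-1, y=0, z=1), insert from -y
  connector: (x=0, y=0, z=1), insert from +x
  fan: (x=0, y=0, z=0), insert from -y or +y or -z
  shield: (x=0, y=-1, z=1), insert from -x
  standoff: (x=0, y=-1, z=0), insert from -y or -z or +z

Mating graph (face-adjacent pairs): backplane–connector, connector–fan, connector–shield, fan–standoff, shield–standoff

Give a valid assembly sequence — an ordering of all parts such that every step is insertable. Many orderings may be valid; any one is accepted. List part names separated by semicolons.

1. standoff@(0, -1, 0) [-y clear] — {standoff}
2. shield@(0, -1, 1) [-x clear] — {shield, standoff}
3. connector@(0, 0, 1) [+x clear] — {connector, shield, standoff}
4. backplane@(-1, 0, 1) [-y clear] — {backplane, connector, shield, standoff}
5. fan@(0, 0, 0) [+y clear] — {backplane, connector, fan, shield, standoff}

standoff; shield; connector; backplane; fan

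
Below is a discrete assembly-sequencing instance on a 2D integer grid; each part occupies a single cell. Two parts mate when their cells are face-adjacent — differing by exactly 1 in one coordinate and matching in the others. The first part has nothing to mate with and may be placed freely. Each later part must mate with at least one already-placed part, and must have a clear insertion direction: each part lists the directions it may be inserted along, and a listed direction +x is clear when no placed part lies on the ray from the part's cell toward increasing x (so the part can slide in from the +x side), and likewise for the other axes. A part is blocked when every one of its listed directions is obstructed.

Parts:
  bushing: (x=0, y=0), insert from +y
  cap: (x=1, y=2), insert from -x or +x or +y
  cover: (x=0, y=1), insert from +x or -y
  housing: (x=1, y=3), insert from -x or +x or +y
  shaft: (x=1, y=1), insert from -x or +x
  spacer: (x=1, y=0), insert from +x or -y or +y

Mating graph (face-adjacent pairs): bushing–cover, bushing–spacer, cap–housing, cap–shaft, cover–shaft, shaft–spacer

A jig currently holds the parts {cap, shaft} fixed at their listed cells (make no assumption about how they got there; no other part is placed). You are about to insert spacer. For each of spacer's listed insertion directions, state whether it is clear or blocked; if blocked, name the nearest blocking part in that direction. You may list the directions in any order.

+x: ray from spacer(1, 0) has no placed part ⇒ clear
-y: ray from spacer(1, 0) has no placed part ⇒ clear
+y: nearest on ray is shaft@(1, 1) ⇒ blocked

+x: clear; +y: blocked by shaft; -y: clear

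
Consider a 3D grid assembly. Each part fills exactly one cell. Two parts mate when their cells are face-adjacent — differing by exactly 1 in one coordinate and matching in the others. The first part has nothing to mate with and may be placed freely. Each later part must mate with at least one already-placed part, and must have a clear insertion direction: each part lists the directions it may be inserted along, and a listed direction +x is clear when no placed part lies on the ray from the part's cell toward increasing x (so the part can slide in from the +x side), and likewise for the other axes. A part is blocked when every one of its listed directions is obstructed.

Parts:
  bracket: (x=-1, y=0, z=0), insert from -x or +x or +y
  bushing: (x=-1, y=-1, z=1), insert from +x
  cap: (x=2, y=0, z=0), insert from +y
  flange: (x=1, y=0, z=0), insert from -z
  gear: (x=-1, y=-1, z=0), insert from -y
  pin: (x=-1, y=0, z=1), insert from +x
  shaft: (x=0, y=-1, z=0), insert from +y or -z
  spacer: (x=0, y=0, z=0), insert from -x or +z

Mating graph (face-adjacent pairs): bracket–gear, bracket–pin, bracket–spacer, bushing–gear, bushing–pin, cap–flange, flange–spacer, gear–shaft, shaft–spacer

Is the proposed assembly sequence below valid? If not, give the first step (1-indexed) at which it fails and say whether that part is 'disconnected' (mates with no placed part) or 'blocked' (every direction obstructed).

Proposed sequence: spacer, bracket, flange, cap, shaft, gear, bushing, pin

1. spacer@(0, 0, 0) [-x clear] — {spacer}
2. bracket@(-1, 0, 0) [-x clear] — {bracket, spacer}
3. flange@(1, 0, 0) [-z clear] — {bracket, flange, spacer}
4. cap@(2, 0, 0) [+y clear] — {bracket, cap, flange, spacer}
5. shaft@(0, -1, 0) [-z clear] — {bracket, cap, flange, shaft, spacer}
6. gear@(-1, -1, 0) [-y clear] — {bracket, cap, flange, gear, shaft, spacer}
7. bushing@(-1, -1, 1) [+x clear] — {bracket, bushing, cap, flange, gear, shaft, spacer}
8. pin@(-1, 0, 1) [+x clear] — {bracket, bushing, cap, flange, gear, pin, shaft, spacer}

Valid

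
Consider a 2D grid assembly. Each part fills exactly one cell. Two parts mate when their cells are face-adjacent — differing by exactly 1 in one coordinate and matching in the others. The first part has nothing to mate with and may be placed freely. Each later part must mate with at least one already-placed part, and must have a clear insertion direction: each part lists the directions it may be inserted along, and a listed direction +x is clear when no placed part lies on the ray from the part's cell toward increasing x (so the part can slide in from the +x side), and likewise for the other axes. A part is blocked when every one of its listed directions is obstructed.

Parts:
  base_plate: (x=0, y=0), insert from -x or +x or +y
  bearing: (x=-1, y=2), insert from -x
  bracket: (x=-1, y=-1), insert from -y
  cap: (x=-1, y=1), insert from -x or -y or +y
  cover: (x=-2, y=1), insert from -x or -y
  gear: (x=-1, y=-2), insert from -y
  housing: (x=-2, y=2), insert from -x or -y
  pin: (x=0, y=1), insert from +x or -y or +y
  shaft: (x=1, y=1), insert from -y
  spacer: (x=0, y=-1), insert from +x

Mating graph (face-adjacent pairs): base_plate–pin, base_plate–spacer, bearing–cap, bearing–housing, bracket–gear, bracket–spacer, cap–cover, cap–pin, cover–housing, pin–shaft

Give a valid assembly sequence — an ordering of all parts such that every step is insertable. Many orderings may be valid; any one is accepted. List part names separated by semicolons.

1. cover@(-2, 1) [-x clear] — {cover}
2. cap@(-1, 1) [-y clear] — {cap, cover}
3. bearing@(-1, 2) [-x clear] — {bearing, cap, cover}
4. pin@(0, 1) [+x clear] — {bearing, cap, cover, pin}
5. base_plate@(0, 0) [-x clear] — {base_plate, bearing, cap, cover, pin}
6. spacer@(0, -1) [+x clear] — {base_plate, bearing, cap, cover, pin, spacer}
7. housing@(-2, 2) [-x clear] — {base_plate, bearing, cap, cover, housing, pin, spacer}
8. shaft@(1, 1) [-y clear] — {base_plate, bearing, cap, cover, housing, pin, shaft, spacer}
9. bracket@(-1, -1) [-y clear] — {base_plate, bearing, bracket, cap, cover, housing, pin, shaft, spacer}
10. gear@(-1, -2) [-y clear] — {base_plate, bearing, bracket, cap, cover, gear, housing, pin, shaft, spacer}

cover; cap; bearing; pin; base_plate; spacer; housing; shaft; bracket; gear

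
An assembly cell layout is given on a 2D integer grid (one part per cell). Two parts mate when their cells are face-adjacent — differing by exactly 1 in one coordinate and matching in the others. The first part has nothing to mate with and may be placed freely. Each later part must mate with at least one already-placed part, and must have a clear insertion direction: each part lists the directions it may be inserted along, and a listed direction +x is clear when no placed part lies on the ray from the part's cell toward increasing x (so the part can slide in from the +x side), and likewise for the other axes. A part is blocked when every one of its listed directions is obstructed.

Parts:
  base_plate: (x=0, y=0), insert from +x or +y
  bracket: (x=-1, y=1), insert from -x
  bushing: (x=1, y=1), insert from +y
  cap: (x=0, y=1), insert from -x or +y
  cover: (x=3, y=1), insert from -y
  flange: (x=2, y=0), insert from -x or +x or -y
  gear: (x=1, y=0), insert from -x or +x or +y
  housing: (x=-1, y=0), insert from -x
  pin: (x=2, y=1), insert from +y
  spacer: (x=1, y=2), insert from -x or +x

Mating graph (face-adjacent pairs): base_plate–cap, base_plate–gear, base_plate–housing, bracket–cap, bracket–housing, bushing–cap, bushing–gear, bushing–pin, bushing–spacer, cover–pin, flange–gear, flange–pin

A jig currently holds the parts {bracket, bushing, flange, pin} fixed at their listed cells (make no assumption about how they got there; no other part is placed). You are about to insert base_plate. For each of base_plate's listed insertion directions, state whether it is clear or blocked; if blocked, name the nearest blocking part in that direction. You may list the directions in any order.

+x: nearest on ray is flange@(2, 0) ⇒ blocked
+y: ray from base_plate(0, 0) has no placed part ⇒ clear

+x: blocked by flange; +y: clear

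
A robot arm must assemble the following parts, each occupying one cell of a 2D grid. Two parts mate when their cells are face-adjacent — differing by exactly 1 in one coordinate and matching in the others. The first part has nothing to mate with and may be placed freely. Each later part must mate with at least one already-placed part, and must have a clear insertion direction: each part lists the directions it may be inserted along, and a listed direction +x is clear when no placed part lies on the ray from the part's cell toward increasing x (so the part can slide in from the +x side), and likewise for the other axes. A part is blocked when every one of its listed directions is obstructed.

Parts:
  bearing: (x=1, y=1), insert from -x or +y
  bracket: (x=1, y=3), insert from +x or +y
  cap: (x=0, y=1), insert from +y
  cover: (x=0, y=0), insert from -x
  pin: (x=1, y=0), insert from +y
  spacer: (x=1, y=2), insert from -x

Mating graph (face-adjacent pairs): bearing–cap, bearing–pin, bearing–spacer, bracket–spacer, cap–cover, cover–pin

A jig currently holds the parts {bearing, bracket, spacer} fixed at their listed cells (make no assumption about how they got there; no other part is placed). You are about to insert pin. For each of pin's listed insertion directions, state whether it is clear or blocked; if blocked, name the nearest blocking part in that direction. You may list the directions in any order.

+y: blocked by bearing

+y: nearest on ray is bearing@(1, 1) ⇒ blocked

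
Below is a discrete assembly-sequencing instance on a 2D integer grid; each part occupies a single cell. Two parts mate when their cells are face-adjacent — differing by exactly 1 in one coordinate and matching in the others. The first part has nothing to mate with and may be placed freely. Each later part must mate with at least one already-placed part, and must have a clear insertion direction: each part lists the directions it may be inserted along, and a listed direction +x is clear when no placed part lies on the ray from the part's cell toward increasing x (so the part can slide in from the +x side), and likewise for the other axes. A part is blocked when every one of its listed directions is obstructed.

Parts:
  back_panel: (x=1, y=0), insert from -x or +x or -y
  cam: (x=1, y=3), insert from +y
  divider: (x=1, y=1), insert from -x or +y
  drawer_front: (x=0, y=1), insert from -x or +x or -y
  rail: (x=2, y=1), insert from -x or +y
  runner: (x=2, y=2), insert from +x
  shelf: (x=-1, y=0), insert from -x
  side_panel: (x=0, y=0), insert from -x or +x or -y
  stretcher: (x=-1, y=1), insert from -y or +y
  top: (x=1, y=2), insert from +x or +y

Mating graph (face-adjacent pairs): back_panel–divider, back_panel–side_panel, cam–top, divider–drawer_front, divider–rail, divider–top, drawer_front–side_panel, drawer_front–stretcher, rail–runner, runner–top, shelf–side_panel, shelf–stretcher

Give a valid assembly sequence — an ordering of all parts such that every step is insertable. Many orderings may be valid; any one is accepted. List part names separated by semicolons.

rail; runner; top; divider; back_panel; drawer_front; stretcher; shelf; cam; side_panel

1. rail@(2, 1) [-x clear] — {rail}
2. runner@(2, 2) [+x clear] — {rail, runner}
3. top@(1, 2) [+y clear] — {rail, runner, top}
4. divider@(1, 1) [-x clear] — {divider, rail, runner, top}
5. back_panel@(1, 0) [-x clear] — {back_panel, divider, rail, runner, top}
6. drawer_front@(0, 1) [-x clear] — {back_panel, divider, drawer_front, rail, runner, top}
7. stretcher@(-1, 1) [-y clear] — {back_panel, divider, drawer_front, rail, runner, stretcher, top}
8. shelf@(-1, 0) [-x clear] — {back_panel, divider, drawer_front, rail, runner, shelf, stretcher, top}
9. cam@(1, 3) [+y clear] — {back_panel, cam, divider, drawer_front, rail, runner, shelf, stretcher, top}
10. side_panel@(0, 0) [-y clear] — {back_panel, cam, divider, drawer_front, rail, runner, shelf, side_panel, stretcher, top}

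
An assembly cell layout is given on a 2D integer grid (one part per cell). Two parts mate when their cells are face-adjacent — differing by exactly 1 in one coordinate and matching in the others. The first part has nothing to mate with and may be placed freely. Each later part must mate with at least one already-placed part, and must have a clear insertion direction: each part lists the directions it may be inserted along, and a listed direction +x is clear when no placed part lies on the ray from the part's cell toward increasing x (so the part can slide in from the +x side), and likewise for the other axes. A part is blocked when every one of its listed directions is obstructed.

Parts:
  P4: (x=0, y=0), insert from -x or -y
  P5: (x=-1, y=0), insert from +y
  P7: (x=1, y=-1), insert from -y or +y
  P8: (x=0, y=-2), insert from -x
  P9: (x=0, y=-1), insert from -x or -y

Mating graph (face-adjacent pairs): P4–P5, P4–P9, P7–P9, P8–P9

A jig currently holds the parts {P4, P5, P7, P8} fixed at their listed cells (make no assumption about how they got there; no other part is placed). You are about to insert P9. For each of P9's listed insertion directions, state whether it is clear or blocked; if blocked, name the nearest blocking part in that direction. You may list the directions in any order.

-x: clear; -y: blocked by P8

-x: ray from P9(0, -1) has no placed part ⇒ clear
-y: nearest on ray is P8@(0, -2) ⇒ blocked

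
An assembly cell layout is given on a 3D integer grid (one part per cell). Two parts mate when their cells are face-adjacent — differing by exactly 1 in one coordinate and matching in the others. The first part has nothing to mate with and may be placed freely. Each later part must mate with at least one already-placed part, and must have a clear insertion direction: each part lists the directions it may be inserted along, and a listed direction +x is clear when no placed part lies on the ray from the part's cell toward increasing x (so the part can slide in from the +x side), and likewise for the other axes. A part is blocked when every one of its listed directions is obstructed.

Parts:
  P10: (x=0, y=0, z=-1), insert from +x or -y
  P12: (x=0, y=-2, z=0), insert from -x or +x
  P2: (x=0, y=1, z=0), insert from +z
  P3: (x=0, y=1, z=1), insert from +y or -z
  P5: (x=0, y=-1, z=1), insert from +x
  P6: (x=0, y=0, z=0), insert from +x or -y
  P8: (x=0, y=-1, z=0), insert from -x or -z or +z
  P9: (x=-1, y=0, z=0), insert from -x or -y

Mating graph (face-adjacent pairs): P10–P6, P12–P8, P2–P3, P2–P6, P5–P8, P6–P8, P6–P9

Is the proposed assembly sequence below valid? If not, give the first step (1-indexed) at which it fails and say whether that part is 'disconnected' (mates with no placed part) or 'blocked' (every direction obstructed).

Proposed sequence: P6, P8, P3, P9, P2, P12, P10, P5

1. P6@(0, 0, 0) [+x clear] — {P6}
2. P8@(0, -1, 0) [-x clear] — {P6, P8}
3. P3@(0, 1, 1) — no placed neighbour ⇒ disconnected

Invalid at step 3 (disconnected)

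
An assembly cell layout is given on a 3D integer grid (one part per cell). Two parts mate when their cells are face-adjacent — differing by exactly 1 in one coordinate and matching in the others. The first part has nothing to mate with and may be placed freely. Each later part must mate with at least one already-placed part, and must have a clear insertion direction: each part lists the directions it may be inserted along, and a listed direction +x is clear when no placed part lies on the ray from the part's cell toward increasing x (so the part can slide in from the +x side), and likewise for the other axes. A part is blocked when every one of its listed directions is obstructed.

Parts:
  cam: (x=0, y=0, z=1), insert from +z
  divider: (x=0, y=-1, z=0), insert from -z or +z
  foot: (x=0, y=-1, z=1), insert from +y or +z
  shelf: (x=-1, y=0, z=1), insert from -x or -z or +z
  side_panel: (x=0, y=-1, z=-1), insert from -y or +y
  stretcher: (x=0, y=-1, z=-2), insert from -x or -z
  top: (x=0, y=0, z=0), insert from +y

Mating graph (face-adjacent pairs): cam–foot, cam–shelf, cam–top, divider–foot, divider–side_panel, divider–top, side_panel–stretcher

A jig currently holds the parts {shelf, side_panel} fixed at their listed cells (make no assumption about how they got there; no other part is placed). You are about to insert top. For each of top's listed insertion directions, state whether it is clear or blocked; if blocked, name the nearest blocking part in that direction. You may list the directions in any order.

+y: clear

+y: ray from top(0, 0, 0) has no placed part ⇒ clear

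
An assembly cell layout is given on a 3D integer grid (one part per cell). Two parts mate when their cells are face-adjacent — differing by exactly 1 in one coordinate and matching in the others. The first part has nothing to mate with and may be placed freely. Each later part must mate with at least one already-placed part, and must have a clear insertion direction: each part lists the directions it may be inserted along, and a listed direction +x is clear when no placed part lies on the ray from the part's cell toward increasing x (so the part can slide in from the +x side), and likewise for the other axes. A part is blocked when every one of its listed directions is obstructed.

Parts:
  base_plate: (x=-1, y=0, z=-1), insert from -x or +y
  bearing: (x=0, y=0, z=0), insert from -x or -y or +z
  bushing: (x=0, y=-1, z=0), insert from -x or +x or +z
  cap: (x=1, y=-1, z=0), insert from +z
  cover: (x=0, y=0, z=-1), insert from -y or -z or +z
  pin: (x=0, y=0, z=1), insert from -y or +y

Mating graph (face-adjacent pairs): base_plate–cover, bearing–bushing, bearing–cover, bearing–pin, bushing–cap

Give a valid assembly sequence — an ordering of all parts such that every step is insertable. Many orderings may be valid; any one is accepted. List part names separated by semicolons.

1. bearing@(0, 0, 0) [-x clear] — {bearing}
2. pin@(0, 0, 1) [-y clear] — {bearing, pin}
3. bushing@(0, -1, 0) [-x clear] — {bearing, bushing, pin}
4. cover@(0, 0, -1) [-y clear] — {bearing, bushing, cover, pin}
5. base_plate@(-1, 0, -1) [-x clear] — {base_plate, bearing, bushing, cover, pin}
6. cap@(1, -1, 0) [+z clear] — {base_plate, bearing, bushing, cap, cover, pin}

bearing; pin; bushing; cover; base_plate; cap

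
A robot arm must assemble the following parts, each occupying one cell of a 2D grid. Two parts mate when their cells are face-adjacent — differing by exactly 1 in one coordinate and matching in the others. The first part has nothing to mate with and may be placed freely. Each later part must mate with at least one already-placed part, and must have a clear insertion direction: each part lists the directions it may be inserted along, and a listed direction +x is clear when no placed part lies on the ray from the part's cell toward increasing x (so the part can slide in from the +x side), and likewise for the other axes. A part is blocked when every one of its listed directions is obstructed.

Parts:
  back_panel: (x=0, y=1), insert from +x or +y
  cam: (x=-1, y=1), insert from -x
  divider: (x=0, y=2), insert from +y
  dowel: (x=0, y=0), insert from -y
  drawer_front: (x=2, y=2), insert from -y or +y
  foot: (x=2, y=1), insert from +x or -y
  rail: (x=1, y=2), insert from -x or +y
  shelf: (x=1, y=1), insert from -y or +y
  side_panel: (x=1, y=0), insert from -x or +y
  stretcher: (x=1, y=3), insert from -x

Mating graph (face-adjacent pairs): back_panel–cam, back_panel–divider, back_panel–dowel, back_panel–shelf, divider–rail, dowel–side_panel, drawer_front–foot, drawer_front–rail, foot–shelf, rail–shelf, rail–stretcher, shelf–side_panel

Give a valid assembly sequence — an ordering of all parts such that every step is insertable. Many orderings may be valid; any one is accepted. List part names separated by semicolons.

1. cam@(-1, 1) [-x clear] — {cam}
2. back_panel@(0, 1) [+x clear] — {back_panel, cam}
3. divider@(0, 2) [+y clear] — {back_panel, cam, divider}
4. rail@(1, 2) [+y clear] — {back_panel, cam, divider, rail}
5. stretcher@(1, 3) [-x clear] — {back_panel, cam, divider, rail, stretcher}
6. drawer_front@(2, 2) [-y clear] — {back_panel, cam, divider, drawer_front, rail, stretcher}
7. shelf@(1, 1) [-y clear] — {back_panel, cam, divider, drawer_front, rail, shelf, stretcher}
8. foot@(2, 1) [+x clear] — {back_panel, cam, divider, drawer_front, foot, rail, shelf, stretcher}
9. side_panel@(1, 0) [-x clear] — {back_panel, cam, divider, drawer_front, foot, rail, shelf, side_panel, stretcher}
10. dowel@(0, 0) [-y clear] — {back_panel, cam, divider, dowel, drawer_front, foot, rail, shelf, side_panel, stretcher}

cam; back_panel; divider; rail; stretcher; drawer_front; shelf; foot; side_panel; dowel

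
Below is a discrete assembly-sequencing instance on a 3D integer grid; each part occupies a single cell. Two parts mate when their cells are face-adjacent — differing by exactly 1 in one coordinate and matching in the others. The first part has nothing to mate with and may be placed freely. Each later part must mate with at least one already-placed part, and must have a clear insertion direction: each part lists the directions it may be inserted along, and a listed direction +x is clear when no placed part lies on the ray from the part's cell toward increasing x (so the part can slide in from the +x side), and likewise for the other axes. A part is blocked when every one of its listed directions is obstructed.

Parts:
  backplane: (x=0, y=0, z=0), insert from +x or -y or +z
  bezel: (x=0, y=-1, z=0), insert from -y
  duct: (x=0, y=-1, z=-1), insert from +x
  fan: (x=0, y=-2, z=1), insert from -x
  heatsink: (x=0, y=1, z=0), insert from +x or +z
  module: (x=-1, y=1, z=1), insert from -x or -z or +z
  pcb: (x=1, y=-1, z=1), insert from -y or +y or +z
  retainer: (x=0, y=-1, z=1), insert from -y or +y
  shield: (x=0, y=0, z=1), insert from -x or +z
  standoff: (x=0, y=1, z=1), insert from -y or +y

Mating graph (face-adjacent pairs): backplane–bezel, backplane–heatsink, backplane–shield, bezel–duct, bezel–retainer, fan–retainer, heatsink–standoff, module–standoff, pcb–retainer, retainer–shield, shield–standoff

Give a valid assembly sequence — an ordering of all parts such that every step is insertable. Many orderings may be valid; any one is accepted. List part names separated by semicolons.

fan; retainer; bezel; duct; pcb; backplane; heatsink; standoff; module; shield

1. fan@(0, -2, 1) [-x clear] — {fan}
2. retainer@(0, -1, 1) [+y clear] — {fan, retainer}
3. bezel@(0, -1, 0) [-y clear] — {bezel, fan, retainer}
4. duct@(0, -1, -1) [+x clear] — {bezel, duct, fan, retainer}
5. pcb@(1, -1, 1) [-y clear] — {bezel, duct, fan, pcb, retainer}
6. backplane@(0, 0, 0) [+x clear] — {backplane, bezel, duct, fan, pcb, retainer}
7. heatsink@(0, 1, 0) [+x clear] — {backplane, bezel, duct, fan, heatsink, pcb, retainer}
8. standoff@(0, 1, 1) [+y clear] — {backplane, bezel, duct, fan, heatsink, pcb, retainer, standoff}
9. module@(-1, 1, 1) [-x clear] — {backplane, bezel, duct, fan, heatsink, module, pcb, retainer, standoff}
10. shield@(0, 0, 1) [-x clear] — {backplane, bezel, duct, fan, heatsink, module, pcb, retainer, shield, standoff}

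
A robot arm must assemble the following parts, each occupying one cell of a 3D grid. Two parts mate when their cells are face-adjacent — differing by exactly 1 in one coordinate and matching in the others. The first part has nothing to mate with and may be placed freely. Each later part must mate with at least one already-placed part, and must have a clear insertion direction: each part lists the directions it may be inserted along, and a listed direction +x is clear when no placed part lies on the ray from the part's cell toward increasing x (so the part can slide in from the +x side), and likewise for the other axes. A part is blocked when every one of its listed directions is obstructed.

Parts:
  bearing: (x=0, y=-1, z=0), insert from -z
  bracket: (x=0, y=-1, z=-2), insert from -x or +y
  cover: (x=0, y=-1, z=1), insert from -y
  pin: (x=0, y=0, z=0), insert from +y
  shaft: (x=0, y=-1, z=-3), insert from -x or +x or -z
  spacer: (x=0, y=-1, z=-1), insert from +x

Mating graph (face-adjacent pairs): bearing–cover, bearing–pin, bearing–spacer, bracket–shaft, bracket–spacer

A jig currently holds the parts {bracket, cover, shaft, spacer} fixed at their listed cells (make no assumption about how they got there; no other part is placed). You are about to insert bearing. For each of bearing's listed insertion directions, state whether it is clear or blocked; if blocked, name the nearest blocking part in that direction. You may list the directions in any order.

-z: nearest on ray is spacer@(0, -1, -1) ⇒ blocked

-z: blocked by spacer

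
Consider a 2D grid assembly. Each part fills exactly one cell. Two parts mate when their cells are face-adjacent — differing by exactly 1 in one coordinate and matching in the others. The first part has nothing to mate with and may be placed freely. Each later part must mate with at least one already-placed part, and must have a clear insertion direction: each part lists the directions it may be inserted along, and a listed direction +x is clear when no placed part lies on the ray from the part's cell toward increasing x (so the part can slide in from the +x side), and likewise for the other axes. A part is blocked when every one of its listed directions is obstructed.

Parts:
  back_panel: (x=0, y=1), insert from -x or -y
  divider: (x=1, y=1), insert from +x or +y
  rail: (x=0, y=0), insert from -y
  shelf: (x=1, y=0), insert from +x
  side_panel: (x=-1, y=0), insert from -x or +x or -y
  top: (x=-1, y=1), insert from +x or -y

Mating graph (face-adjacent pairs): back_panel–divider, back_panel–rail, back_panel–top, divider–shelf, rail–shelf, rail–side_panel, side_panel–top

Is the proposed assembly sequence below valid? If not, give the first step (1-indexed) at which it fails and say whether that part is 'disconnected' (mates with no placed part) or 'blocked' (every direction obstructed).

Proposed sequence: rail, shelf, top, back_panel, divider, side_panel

Invalid at step 3 (disconnected)

1. rail@(0, 0) [-y clear] — {rail}
2. shelf@(1, 0) [+x clear] — {rail, shelf}
3. top@(-1, 1) — no placed neighbour ⇒ disconnected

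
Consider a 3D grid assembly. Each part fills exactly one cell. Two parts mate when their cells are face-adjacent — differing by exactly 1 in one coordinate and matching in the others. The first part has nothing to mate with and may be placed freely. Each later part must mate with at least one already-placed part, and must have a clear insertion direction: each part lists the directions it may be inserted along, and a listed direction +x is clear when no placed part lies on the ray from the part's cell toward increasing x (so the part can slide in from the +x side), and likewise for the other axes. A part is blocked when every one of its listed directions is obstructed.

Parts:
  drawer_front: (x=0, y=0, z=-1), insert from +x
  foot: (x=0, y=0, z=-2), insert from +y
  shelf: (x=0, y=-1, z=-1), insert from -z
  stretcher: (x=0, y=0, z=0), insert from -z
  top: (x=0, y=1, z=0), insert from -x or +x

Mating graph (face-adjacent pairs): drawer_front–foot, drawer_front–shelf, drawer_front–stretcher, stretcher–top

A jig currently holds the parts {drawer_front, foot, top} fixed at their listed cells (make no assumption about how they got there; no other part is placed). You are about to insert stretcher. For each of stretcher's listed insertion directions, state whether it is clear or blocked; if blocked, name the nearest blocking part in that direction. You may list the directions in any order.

-z: blocked by drawer_front

-z: nearest on ray is drawer_front@(0, 0, -1) ⇒ blocked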